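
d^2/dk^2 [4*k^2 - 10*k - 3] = 8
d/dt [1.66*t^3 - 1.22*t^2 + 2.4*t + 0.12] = 4.98*t^2 - 2.44*t + 2.4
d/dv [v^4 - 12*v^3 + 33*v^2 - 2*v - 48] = 4*v^3 - 36*v^2 + 66*v - 2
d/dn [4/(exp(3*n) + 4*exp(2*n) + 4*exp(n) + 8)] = (-12*exp(2*n) - 32*exp(n) - 16)*exp(n)/(exp(3*n) + 4*exp(2*n) + 4*exp(n) + 8)^2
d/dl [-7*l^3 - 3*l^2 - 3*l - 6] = -21*l^2 - 6*l - 3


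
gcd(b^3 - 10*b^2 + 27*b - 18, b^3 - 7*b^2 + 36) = b^2 - 9*b + 18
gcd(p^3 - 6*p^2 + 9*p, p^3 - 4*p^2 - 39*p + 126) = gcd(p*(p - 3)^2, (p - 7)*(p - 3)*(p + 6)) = p - 3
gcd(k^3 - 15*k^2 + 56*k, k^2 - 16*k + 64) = k - 8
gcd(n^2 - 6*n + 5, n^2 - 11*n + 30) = n - 5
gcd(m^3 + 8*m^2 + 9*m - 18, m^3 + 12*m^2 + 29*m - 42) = m^2 + 5*m - 6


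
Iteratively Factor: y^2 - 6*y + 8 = (y - 4)*(y - 2)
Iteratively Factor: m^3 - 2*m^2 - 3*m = (m)*(m^2 - 2*m - 3) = m*(m + 1)*(m - 3)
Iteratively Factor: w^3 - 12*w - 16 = (w + 2)*(w^2 - 2*w - 8) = (w + 2)^2*(w - 4)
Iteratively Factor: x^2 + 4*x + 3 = (x + 3)*(x + 1)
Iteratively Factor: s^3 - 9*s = (s + 3)*(s^2 - 3*s) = s*(s + 3)*(s - 3)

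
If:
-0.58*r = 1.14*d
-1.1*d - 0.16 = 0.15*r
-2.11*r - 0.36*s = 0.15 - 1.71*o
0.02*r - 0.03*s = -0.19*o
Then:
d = -0.20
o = -1.87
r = 0.39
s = -11.60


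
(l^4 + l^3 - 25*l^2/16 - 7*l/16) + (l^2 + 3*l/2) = l^4 + l^3 - 9*l^2/16 + 17*l/16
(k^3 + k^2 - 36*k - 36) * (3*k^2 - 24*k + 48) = 3*k^5 - 21*k^4 - 84*k^3 + 804*k^2 - 864*k - 1728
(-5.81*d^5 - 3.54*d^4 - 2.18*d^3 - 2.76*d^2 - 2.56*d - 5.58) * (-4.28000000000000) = 24.8668*d^5 + 15.1512*d^4 + 9.3304*d^3 + 11.8128*d^2 + 10.9568*d + 23.8824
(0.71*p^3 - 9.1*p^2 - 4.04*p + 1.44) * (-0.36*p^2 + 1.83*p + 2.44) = -0.2556*p^5 + 4.5753*p^4 - 13.4662*p^3 - 30.1156*p^2 - 7.2224*p + 3.5136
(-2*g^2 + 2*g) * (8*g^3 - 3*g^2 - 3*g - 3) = -16*g^5 + 22*g^4 - 6*g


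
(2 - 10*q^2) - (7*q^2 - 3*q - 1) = -17*q^2 + 3*q + 3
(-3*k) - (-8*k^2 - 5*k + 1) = 8*k^2 + 2*k - 1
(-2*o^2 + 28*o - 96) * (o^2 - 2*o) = -2*o^4 + 32*o^3 - 152*o^2 + 192*o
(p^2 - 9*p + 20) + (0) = p^2 - 9*p + 20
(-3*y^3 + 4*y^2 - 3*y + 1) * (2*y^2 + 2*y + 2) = -6*y^5 + 2*y^4 - 4*y^3 + 4*y^2 - 4*y + 2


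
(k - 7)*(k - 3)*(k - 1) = k^3 - 11*k^2 + 31*k - 21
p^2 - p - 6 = (p - 3)*(p + 2)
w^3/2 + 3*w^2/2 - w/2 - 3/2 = (w/2 + 1/2)*(w - 1)*(w + 3)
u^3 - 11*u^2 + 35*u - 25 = (u - 5)^2*(u - 1)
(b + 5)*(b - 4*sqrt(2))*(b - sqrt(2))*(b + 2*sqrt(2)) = b^4 - 3*sqrt(2)*b^3 + 5*b^3 - 15*sqrt(2)*b^2 - 12*b^2 - 60*b + 16*sqrt(2)*b + 80*sqrt(2)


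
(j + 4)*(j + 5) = j^2 + 9*j + 20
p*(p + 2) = p^2 + 2*p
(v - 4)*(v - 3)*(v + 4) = v^3 - 3*v^2 - 16*v + 48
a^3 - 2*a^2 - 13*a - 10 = (a - 5)*(a + 1)*(a + 2)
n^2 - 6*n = n*(n - 6)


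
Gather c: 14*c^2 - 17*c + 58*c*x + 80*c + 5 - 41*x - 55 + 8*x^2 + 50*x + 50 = 14*c^2 + c*(58*x + 63) + 8*x^2 + 9*x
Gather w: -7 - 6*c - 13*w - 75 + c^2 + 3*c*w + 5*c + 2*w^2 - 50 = c^2 - c + 2*w^2 + w*(3*c - 13) - 132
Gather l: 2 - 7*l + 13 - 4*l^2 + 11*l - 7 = -4*l^2 + 4*l + 8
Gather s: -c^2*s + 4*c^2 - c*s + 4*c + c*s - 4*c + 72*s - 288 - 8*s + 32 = 4*c^2 + s*(64 - c^2) - 256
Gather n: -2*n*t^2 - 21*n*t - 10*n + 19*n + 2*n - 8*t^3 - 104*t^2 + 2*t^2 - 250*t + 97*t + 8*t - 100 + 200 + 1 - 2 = n*(-2*t^2 - 21*t + 11) - 8*t^3 - 102*t^2 - 145*t + 99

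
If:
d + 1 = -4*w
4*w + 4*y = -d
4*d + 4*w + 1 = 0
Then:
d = 0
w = -1/4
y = 1/4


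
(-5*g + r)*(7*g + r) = -35*g^2 + 2*g*r + r^2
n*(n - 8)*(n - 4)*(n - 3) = n^4 - 15*n^3 + 68*n^2 - 96*n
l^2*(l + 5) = l^3 + 5*l^2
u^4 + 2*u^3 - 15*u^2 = u^2*(u - 3)*(u + 5)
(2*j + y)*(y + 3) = 2*j*y + 6*j + y^2 + 3*y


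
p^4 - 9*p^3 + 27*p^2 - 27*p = p*(p - 3)^3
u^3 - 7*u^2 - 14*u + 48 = (u - 8)*(u - 2)*(u + 3)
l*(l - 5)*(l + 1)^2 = l^4 - 3*l^3 - 9*l^2 - 5*l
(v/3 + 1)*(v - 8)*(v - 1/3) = v^3/3 - 16*v^2/9 - 67*v/9 + 8/3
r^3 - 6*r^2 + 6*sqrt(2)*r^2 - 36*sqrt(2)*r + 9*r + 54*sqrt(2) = (r - 3)^2*(r + 6*sqrt(2))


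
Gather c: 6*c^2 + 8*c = 6*c^2 + 8*c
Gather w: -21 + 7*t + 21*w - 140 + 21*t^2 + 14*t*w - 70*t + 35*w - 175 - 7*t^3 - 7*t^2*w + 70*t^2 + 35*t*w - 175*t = -7*t^3 + 91*t^2 - 238*t + w*(-7*t^2 + 49*t + 56) - 336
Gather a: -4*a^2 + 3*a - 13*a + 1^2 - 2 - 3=-4*a^2 - 10*a - 4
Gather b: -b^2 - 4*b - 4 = -b^2 - 4*b - 4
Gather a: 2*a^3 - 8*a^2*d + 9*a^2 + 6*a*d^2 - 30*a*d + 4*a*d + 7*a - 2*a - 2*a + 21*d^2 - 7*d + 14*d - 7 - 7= 2*a^3 + a^2*(9 - 8*d) + a*(6*d^2 - 26*d + 3) + 21*d^2 + 7*d - 14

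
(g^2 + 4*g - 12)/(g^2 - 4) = (g + 6)/(g + 2)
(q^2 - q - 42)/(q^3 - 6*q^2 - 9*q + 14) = (q + 6)/(q^2 + q - 2)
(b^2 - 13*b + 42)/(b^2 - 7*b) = (b - 6)/b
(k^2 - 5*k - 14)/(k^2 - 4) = (k - 7)/(k - 2)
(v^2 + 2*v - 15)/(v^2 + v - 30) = (v^2 + 2*v - 15)/(v^2 + v - 30)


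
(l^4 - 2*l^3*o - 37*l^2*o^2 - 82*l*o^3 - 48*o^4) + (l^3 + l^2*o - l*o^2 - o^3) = l^4 - 2*l^3*o + l^3 - 37*l^2*o^2 + l^2*o - 82*l*o^3 - l*o^2 - 48*o^4 - o^3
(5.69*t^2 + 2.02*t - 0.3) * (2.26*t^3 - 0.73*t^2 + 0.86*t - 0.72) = 12.8594*t^5 + 0.411499999999999*t^4 + 2.7408*t^3 - 2.1406*t^2 - 1.7124*t + 0.216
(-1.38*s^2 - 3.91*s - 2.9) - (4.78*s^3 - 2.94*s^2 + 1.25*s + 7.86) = -4.78*s^3 + 1.56*s^2 - 5.16*s - 10.76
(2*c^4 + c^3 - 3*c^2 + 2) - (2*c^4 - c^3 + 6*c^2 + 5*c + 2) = 2*c^3 - 9*c^2 - 5*c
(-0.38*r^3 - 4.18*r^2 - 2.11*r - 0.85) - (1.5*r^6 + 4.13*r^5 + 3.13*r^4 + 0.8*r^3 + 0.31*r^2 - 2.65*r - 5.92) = -1.5*r^6 - 4.13*r^5 - 3.13*r^4 - 1.18*r^3 - 4.49*r^2 + 0.54*r + 5.07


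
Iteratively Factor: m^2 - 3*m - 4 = (m - 4)*(m + 1)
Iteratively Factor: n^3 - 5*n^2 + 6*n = (n)*(n^2 - 5*n + 6) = n*(n - 3)*(n - 2)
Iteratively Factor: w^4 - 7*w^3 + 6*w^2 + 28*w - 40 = (w - 2)*(w^3 - 5*w^2 - 4*w + 20) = (w - 2)^2*(w^2 - 3*w - 10) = (w - 5)*(w - 2)^2*(w + 2)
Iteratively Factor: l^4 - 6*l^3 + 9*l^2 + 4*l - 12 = (l - 2)*(l^3 - 4*l^2 + l + 6) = (l - 2)^2*(l^2 - 2*l - 3) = (l - 2)^2*(l + 1)*(l - 3)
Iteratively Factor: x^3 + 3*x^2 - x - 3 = (x - 1)*(x^2 + 4*x + 3) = (x - 1)*(x + 1)*(x + 3)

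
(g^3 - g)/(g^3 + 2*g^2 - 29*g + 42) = (g^3 - g)/(g^3 + 2*g^2 - 29*g + 42)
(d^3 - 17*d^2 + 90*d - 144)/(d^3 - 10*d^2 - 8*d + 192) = (d - 3)/(d + 4)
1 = 1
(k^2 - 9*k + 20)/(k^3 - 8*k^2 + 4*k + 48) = (k - 5)/(k^2 - 4*k - 12)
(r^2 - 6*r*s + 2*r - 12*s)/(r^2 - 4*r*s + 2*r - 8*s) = (r - 6*s)/(r - 4*s)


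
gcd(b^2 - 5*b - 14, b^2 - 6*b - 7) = b - 7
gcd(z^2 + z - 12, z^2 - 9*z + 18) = z - 3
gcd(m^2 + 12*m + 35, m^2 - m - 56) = m + 7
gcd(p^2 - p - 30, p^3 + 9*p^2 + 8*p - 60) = p + 5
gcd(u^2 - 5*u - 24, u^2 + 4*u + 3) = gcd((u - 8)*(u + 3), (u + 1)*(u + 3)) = u + 3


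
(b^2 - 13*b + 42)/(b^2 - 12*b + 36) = (b - 7)/(b - 6)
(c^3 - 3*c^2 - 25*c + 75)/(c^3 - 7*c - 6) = (c^2 - 25)/(c^2 + 3*c + 2)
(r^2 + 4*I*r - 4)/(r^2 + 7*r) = (r^2 + 4*I*r - 4)/(r*(r + 7))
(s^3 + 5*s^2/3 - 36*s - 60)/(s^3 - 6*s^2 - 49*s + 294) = (s^2 + 23*s/3 + 10)/(s^2 - 49)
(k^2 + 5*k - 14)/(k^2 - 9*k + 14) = (k + 7)/(k - 7)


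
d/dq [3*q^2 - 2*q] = 6*q - 2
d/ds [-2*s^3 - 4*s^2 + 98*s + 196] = -6*s^2 - 8*s + 98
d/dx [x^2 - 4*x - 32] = 2*x - 4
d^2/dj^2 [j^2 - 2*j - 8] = 2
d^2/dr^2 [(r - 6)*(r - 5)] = 2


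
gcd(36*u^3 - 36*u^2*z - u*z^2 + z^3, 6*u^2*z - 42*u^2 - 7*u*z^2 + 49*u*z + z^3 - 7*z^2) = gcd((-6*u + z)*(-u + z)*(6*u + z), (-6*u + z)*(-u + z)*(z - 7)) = 6*u^2 - 7*u*z + z^2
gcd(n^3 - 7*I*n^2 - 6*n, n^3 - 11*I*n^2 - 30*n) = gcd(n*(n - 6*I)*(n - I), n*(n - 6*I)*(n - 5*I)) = n^2 - 6*I*n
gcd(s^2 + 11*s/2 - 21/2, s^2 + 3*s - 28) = s + 7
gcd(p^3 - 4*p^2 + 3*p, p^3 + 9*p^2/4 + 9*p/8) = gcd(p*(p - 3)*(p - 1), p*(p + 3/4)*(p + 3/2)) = p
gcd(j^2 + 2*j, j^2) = j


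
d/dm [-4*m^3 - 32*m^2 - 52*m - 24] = -12*m^2 - 64*m - 52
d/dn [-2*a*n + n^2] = -2*a + 2*n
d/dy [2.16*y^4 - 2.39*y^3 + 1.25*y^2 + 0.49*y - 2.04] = 8.64*y^3 - 7.17*y^2 + 2.5*y + 0.49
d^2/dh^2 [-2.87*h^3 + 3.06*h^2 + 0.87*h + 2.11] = 6.12 - 17.22*h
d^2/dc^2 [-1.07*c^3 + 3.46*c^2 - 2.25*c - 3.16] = 6.92 - 6.42*c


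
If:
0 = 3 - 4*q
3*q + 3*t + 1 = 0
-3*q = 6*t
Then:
No Solution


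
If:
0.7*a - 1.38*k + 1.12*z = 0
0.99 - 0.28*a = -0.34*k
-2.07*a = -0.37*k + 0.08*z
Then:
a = -0.44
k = -3.27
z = -3.76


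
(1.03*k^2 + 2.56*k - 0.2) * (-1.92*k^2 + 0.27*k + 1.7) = -1.9776*k^4 - 4.6371*k^3 + 2.8262*k^2 + 4.298*k - 0.34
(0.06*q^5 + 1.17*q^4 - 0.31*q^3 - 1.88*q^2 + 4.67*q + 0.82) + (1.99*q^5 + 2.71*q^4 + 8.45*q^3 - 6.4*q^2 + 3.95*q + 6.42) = 2.05*q^5 + 3.88*q^4 + 8.14*q^3 - 8.28*q^2 + 8.62*q + 7.24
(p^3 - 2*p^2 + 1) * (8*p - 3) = 8*p^4 - 19*p^3 + 6*p^2 + 8*p - 3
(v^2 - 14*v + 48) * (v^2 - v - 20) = v^4 - 15*v^3 + 42*v^2 + 232*v - 960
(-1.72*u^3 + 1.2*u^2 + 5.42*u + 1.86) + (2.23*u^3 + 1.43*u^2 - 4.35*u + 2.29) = 0.51*u^3 + 2.63*u^2 + 1.07*u + 4.15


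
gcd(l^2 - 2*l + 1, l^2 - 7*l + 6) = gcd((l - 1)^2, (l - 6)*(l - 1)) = l - 1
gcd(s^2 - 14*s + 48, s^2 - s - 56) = s - 8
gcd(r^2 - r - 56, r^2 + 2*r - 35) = r + 7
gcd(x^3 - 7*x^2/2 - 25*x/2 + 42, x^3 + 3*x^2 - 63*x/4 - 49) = x^2 - x/2 - 14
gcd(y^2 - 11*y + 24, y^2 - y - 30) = 1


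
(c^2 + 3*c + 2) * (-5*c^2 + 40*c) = -5*c^4 + 25*c^3 + 110*c^2 + 80*c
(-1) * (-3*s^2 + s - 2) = 3*s^2 - s + 2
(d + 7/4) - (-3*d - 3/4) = 4*d + 5/2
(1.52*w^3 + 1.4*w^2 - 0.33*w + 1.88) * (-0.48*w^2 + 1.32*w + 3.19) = -0.7296*w^5 + 1.3344*w^4 + 6.8552*w^3 + 3.128*w^2 + 1.4289*w + 5.9972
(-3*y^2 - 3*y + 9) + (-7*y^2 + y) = -10*y^2 - 2*y + 9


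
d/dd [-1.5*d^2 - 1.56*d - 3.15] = -3.0*d - 1.56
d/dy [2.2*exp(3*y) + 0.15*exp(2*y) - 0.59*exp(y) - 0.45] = (6.6*exp(2*y) + 0.3*exp(y) - 0.59)*exp(y)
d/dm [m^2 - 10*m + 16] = 2*m - 10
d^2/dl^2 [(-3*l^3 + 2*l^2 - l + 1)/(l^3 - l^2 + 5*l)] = 2*(-l^6 + 42*l^5 - 21*l^4 - 69*l^3 + 18*l^2 - 15*l + 25)/(l^3*(l^6 - 3*l^5 + 18*l^4 - 31*l^3 + 90*l^2 - 75*l + 125))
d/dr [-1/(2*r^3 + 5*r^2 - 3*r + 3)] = (6*r^2 + 10*r - 3)/(2*r^3 + 5*r^2 - 3*r + 3)^2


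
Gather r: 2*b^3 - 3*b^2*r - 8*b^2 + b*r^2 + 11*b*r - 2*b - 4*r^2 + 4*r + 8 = 2*b^3 - 8*b^2 - 2*b + r^2*(b - 4) + r*(-3*b^2 + 11*b + 4) + 8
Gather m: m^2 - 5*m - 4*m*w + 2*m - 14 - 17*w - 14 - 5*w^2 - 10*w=m^2 + m*(-4*w - 3) - 5*w^2 - 27*w - 28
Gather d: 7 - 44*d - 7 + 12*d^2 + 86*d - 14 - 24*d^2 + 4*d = -12*d^2 + 46*d - 14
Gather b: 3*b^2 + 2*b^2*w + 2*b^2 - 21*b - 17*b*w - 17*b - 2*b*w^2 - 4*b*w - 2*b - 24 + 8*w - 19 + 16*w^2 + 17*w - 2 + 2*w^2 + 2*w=b^2*(2*w + 5) + b*(-2*w^2 - 21*w - 40) + 18*w^2 + 27*w - 45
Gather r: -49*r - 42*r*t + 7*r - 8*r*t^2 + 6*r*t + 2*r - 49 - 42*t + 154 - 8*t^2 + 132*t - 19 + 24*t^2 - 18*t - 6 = r*(-8*t^2 - 36*t - 40) + 16*t^2 + 72*t + 80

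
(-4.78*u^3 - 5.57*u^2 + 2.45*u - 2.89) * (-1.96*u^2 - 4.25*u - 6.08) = 9.3688*u^5 + 31.2322*u^4 + 47.9329*u^3 + 29.1175*u^2 - 2.6135*u + 17.5712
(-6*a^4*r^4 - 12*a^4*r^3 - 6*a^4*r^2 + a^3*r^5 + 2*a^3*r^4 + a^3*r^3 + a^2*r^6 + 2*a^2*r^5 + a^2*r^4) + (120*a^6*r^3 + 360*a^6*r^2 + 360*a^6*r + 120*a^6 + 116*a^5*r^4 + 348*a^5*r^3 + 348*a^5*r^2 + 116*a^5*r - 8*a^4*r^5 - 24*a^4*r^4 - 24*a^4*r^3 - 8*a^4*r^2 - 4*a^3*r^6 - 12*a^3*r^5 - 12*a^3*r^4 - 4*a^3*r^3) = 120*a^6*r^3 + 360*a^6*r^2 + 360*a^6*r + 120*a^6 + 116*a^5*r^4 + 348*a^5*r^3 + 348*a^5*r^2 + 116*a^5*r - 8*a^4*r^5 - 30*a^4*r^4 - 36*a^4*r^3 - 14*a^4*r^2 - 4*a^3*r^6 - 11*a^3*r^5 - 10*a^3*r^4 - 3*a^3*r^3 + a^2*r^6 + 2*a^2*r^5 + a^2*r^4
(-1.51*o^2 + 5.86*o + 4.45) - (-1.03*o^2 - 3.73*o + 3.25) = -0.48*o^2 + 9.59*o + 1.2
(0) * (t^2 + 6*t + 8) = 0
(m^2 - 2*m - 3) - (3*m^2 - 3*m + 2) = -2*m^2 + m - 5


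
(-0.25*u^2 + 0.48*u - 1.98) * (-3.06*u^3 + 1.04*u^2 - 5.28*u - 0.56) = 0.765*u^5 - 1.7288*u^4 + 7.878*u^3 - 4.4536*u^2 + 10.1856*u + 1.1088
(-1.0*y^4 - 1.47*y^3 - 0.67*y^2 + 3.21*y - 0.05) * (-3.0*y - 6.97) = 3.0*y^5 + 11.38*y^4 + 12.2559*y^3 - 4.9601*y^2 - 22.2237*y + 0.3485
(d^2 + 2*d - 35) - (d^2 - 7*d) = 9*d - 35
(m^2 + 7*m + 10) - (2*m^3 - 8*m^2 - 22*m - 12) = -2*m^3 + 9*m^2 + 29*m + 22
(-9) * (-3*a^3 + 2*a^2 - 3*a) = 27*a^3 - 18*a^2 + 27*a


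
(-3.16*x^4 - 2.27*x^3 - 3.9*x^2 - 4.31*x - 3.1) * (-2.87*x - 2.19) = 9.0692*x^5 + 13.4353*x^4 + 16.1643*x^3 + 20.9107*x^2 + 18.3359*x + 6.789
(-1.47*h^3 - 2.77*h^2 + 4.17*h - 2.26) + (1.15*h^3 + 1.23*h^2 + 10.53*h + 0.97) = -0.32*h^3 - 1.54*h^2 + 14.7*h - 1.29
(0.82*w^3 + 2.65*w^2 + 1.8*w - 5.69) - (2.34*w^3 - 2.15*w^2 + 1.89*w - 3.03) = -1.52*w^3 + 4.8*w^2 - 0.0899999999999999*w - 2.66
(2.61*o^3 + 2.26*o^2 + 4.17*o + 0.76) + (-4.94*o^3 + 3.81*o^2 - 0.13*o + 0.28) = -2.33*o^3 + 6.07*o^2 + 4.04*o + 1.04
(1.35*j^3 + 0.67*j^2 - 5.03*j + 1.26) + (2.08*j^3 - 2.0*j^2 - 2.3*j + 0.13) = 3.43*j^3 - 1.33*j^2 - 7.33*j + 1.39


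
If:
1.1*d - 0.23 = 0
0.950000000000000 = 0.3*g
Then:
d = 0.21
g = 3.17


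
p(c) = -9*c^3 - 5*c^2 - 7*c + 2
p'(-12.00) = -3775.00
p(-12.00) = 14918.00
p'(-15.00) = -5932.00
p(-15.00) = 29357.00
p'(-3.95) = -388.77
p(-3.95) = 506.31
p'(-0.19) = -6.07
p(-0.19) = 3.21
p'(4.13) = -508.84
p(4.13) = -746.20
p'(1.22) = -59.39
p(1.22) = -30.32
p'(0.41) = -15.64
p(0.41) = -2.33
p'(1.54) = -86.43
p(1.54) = -53.51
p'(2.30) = -172.83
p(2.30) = -150.05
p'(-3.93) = -384.71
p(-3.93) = 498.57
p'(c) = -27*c^2 - 10*c - 7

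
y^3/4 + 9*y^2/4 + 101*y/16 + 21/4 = (y/4 + 1)*(y + 3/2)*(y + 7/2)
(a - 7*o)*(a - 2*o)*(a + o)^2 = a^4 - 7*a^3*o - 3*a^2*o^2 + 19*a*o^3 + 14*o^4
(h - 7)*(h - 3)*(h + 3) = h^3 - 7*h^2 - 9*h + 63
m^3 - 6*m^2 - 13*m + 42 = (m - 7)*(m - 2)*(m + 3)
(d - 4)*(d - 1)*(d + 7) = d^3 + 2*d^2 - 31*d + 28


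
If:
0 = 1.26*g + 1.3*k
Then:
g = -1.03174603174603*k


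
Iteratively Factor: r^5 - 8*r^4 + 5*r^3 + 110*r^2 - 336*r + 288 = (r - 2)*(r^4 - 6*r^3 - 7*r^2 + 96*r - 144) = (r - 3)*(r - 2)*(r^3 - 3*r^2 - 16*r + 48) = (r - 4)*(r - 3)*(r - 2)*(r^2 + r - 12) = (r - 4)*(r - 3)^2*(r - 2)*(r + 4)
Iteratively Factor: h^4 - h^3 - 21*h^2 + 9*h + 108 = (h - 3)*(h^3 + 2*h^2 - 15*h - 36) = (h - 3)*(h + 3)*(h^2 - h - 12) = (h - 4)*(h - 3)*(h + 3)*(h + 3)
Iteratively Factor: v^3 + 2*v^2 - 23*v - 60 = (v - 5)*(v^2 + 7*v + 12) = (v - 5)*(v + 3)*(v + 4)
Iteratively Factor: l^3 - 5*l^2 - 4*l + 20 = (l - 5)*(l^2 - 4) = (l - 5)*(l + 2)*(l - 2)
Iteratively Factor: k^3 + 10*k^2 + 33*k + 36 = (k + 4)*(k^2 + 6*k + 9) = (k + 3)*(k + 4)*(k + 3)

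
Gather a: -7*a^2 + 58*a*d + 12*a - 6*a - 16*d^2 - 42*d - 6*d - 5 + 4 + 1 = -7*a^2 + a*(58*d + 6) - 16*d^2 - 48*d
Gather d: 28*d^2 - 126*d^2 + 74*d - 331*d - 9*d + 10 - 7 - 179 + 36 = -98*d^2 - 266*d - 140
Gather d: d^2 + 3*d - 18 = d^2 + 3*d - 18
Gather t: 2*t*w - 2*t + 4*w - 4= t*(2*w - 2) + 4*w - 4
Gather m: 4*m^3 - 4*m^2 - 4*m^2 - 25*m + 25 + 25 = 4*m^3 - 8*m^2 - 25*m + 50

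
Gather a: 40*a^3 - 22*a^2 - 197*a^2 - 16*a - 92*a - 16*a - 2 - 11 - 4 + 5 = 40*a^3 - 219*a^2 - 124*a - 12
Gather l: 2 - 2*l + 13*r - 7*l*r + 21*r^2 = l*(-7*r - 2) + 21*r^2 + 13*r + 2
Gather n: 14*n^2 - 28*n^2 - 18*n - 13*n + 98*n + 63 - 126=-14*n^2 + 67*n - 63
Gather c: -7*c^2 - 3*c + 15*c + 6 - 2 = -7*c^2 + 12*c + 4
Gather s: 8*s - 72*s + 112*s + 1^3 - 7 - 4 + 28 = 48*s + 18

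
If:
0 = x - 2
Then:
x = 2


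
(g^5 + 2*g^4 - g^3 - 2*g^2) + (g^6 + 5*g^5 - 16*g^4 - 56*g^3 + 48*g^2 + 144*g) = g^6 + 6*g^5 - 14*g^4 - 57*g^3 + 46*g^2 + 144*g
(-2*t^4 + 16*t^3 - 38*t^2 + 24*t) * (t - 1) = -2*t^5 + 18*t^4 - 54*t^3 + 62*t^2 - 24*t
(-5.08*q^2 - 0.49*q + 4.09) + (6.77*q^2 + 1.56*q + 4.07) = 1.69*q^2 + 1.07*q + 8.16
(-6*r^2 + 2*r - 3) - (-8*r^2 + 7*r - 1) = 2*r^2 - 5*r - 2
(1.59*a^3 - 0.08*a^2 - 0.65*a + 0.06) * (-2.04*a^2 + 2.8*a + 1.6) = -3.2436*a^5 + 4.6152*a^4 + 3.646*a^3 - 2.0704*a^2 - 0.872*a + 0.096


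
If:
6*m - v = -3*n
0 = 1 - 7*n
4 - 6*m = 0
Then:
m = 2/3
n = 1/7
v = 31/7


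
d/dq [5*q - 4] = 5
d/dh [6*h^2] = 12*h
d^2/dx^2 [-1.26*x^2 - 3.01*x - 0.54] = -2.52000000000000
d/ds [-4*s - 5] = -4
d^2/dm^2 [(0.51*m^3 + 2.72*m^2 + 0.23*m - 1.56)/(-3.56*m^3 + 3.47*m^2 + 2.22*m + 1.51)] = (1.4210854715202e-14*m^7 - 81.5446479999999*m^6 - 41.67336*m^5 + 92.4183119999998*m^4 - 479.988984*m^3 + 99.146388*m^2 + 122.67312*m - 11.832988)/(45.118016*m^9 - 131.932176*m^8 + 44.190636*m^7 + 65.351293*m^6 + 84.36291*m^5 - 34.246929*m^4 - 56.382384*m^3 - 46.061493*m^2 - 15.185466*m - 3.442951)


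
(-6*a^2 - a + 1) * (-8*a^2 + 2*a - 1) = 48*a^4 - 4*a^3 - 4*a^2 + 3*a - 1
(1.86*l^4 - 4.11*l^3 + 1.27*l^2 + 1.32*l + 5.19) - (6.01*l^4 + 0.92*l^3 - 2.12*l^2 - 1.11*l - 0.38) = -4.15*l^4 - 5.03*l^3 + 3.39*l^2 + 2.43*l + 5.57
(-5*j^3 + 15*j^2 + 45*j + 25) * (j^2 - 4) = -5*j^5 + 15*j^4 + 65*j^3 - 35*j^2 - 180*j - 100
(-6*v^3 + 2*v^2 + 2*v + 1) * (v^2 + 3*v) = -6*v^5 - 16*v^4 + 8*v^3 + 7*v^2 + 3*v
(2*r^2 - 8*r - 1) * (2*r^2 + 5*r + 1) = 4*r^4 - 6*r^3 - 40*r^2 - 13*r - 1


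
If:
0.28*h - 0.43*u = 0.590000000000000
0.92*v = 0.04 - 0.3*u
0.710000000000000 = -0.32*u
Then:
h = -1.30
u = -2.22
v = 0.77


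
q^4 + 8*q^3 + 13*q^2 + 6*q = q*(q + 1)^2*(q + 6)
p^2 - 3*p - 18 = (p - 6)*(p + 3)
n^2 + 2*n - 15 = (n - 3)*(n + 5)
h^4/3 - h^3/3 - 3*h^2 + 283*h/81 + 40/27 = (h/3 + 1)*(h - 8/3)*(h - 5/3)*(h + 1/3)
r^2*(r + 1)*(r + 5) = r^4 + 6*r^3 + 5*r^2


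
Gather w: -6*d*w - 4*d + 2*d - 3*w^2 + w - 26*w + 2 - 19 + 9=-2*d - 3*w^2 + w*(-6*d - 25) - 8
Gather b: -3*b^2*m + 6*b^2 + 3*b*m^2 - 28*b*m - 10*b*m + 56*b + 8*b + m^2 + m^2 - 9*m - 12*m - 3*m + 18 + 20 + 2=b^2*(6 - 3*m) + b*(3*m^2 - 38*m + 64) + 2*m^2 - 24*m + 40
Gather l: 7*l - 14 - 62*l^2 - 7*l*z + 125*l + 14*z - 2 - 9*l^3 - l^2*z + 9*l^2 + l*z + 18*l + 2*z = -9*l^3 + l^2*(-z - 53) + l*(150 - 6*z) + 16*z - 16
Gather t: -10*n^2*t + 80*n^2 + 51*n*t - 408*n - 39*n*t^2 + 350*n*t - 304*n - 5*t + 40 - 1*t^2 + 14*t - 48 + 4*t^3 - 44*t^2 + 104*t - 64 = 80*n^2 - 712*n + 4*t^3 + t^2*(-39*n - 45) + t*(-10*n^2 + 401*n + 113) - 72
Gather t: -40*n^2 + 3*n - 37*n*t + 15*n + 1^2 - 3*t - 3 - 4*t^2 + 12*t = -40*n^2 + 18*n - 4*t^2 + t*(9 - 37*n) - 2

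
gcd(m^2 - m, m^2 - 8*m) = m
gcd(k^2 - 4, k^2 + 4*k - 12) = k - 2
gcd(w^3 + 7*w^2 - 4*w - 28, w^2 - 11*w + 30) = 1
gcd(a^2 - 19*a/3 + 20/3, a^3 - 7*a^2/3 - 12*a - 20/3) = a - 5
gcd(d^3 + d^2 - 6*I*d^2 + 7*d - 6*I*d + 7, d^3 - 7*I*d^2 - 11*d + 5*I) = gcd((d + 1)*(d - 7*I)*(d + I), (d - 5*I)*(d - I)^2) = 1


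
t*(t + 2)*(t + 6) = t^3 + 8*t^2 + 12*t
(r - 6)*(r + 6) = r^2 - 36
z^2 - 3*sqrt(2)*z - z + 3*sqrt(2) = (z - 1)*(z - 3*sqrt(2))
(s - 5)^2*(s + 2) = s^3 - 8*s^2 + 5*s + 50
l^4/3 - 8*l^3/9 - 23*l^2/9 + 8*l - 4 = (l/3 + 1)*(l - 3)*(l - 2)*(l - 2/3)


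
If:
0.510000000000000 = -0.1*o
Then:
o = -5.10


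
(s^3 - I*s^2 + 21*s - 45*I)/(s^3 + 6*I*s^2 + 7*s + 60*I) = (s - 3*I)/(s + 4*I)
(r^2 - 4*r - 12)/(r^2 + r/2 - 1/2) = 2*(r^2 - 4*r - 12)/(2*r^2 + r - 1)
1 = 1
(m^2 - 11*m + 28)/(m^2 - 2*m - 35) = (m - 4)/(m + 5)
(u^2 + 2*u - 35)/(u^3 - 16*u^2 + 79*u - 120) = (u + 7)/(u^2 - 11*u + 24)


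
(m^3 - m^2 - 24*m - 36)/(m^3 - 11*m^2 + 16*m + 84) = (m + 3)/(m - 7)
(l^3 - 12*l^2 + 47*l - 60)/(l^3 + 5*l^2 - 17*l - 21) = (l^2 - 9*l + 20)/(l^2 + 8*l + 7)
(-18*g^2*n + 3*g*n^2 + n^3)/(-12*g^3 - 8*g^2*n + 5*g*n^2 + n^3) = n*(3*g - n)/(2*g^2 + g*n - n^2)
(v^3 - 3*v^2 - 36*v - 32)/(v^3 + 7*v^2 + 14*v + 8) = (v - 8)/(v + 2)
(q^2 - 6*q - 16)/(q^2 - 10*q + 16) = (q + 2)/(q - 2)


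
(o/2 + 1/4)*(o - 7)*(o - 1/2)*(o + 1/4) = o^4/2 - 27*o^3/8 - o^2 + 27*o/32 + 7/32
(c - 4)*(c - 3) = c^2 - 7*c + 12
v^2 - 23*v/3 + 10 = (v - 6)*(v - 5/3)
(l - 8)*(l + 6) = l^2 - 2*l - 48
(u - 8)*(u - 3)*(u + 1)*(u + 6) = u^4 - 4*u^3 - 47*u^2 + 102*u + 144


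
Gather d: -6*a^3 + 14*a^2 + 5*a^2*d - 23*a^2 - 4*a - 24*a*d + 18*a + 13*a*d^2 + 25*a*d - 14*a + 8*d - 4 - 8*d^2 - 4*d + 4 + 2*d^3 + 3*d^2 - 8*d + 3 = -6*a^3 - 9*a^2 + 2*d^3 + d^2*(13*a - 5) + d*(5*a^2 + a - 4) + 3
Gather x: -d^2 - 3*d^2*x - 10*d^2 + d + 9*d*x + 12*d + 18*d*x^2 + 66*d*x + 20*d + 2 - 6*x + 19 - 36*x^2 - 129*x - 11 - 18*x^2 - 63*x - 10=-11*d^2 + 33*d + x^2*(18*d - 54) + x*(-3*d^2 + 75*d - 198)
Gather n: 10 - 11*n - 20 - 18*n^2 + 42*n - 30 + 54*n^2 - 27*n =36*n^2 + 4*n - 40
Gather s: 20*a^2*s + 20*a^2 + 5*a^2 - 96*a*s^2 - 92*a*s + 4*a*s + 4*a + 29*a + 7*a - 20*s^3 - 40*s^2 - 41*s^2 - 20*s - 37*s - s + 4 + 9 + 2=25*a^2 + 40*a - 20*s^3 + s^2*(-96*a - 81) + s*(20*a^2 - 88*a - 58) + 15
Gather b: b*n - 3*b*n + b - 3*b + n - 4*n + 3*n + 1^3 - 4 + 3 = b*(-2*n - 2)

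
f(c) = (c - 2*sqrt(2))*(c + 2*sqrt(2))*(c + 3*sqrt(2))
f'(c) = (c - 2*sqrt(2))*(c + 2*sqrt(2)) + (c - 2*sqrt(2))*(c + 3*sqrt(2)) + (c + 2*sqrt(2))*(c + 3*sqrt(2))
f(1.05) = -36.51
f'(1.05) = 4.22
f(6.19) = 316.28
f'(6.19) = 159.47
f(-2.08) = -7.94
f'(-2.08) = -12.67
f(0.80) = -37.11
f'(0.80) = 0.71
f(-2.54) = -2.64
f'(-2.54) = -10.20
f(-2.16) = -6.94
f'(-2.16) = -12.33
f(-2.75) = -0.65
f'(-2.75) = -8.65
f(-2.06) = -8.20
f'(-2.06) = -12.75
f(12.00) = 2209.00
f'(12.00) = 525.82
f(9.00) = 966.71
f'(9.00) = 311.37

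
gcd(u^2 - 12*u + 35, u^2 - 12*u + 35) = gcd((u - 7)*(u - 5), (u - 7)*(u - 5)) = u^2 - 12*u + 35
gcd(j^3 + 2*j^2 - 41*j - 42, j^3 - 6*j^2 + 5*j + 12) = j + 1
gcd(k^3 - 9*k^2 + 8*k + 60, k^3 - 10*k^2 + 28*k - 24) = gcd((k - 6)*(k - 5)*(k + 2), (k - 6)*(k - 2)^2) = k - 6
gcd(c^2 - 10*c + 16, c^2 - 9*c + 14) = c - 2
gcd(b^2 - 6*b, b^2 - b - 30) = b - 6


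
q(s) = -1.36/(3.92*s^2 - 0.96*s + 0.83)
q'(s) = -1.36*(0.96 - 7.84*s)/(3.92*s^2 - 0.96*s + 0.83)^2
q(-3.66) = -0.02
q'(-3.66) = -0.01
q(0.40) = -1.27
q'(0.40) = 2.57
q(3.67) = -0.03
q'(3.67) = 0.02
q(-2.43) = -0.05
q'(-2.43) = -0.04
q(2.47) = -0.06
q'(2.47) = 0.05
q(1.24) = -0.24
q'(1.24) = 0.37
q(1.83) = -0.11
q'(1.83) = 0.12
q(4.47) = -0.02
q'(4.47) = 0.01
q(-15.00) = -0.00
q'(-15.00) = -0.00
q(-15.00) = -0.00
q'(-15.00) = -0.00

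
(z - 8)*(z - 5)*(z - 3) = z^3 - 16*z^2 + 79*z - 120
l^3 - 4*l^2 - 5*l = l*(l - 5)*(l + 1)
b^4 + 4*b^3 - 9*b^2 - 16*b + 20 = (b - 2)*(b - 1)*(b + 2)*(b + 5)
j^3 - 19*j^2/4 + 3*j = j*(j - 4)*(j - 3/4)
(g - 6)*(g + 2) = g^2 - 4*g - 12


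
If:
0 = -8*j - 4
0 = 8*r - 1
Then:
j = -1/2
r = 1/8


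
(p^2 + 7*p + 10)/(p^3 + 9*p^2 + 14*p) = (p + 5)/(p*(p + 7))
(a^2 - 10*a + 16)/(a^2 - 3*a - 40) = (a - 2)/(a + 5)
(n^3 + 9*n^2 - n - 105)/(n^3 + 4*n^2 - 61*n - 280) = (n - 3)/(n - 8)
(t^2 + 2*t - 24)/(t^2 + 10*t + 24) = (t - 4)/(t + 4)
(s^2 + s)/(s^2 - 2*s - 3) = s/(s - 3)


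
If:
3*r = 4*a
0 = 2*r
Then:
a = 0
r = 0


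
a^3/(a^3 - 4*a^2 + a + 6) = a^3/(a^3 - 4*a^2 + a + 6)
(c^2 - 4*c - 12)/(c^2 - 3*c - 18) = (c + 2)/(c + 3)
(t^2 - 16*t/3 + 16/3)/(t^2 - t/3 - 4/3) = (t - 4)/(t + 1)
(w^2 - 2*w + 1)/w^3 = (w^2 - 2*w + 1)/w^3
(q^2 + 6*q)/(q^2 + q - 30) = q/(q - 5)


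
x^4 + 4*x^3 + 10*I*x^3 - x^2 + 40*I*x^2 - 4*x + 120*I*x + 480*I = (x + 4)*(x - 3*I)*(x + 5*I)*(x + 8*I)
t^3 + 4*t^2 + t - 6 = (t - 1)*(t + 2)*(t + 3)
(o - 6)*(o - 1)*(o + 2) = o^3 - 5*o^2 - 8*o + 12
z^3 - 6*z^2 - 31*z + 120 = (z - 8)*(z - 3)*(z + 5)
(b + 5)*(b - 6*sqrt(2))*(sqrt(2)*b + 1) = sqrt(2)*b^3 - 11*b^2 + 5*sqrt(2)*b^2 - 55*b - 6*sqrt(2)*b - 30*sqrt(2)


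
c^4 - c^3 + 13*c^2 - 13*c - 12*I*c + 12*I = (c - 1)*(c - 3*I)*(c - I)*(c + 4*I)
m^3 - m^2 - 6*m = m*(m - 3)*(m + 2)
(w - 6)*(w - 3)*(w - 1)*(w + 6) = w^4 - 4*w^3 - 33*w^2 + 144*w - 108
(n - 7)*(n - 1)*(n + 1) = n^3 - 7*n^2 - n + 7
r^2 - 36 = (r - 6)*(r + 6)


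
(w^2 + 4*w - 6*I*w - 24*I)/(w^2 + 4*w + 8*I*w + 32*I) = (w - 6*I)/(w + 8*I)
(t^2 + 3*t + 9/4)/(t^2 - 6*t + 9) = (t^2 + 3*t + 9/4)/(t^2 - 6*t + 9)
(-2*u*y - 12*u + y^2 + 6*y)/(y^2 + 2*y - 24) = (-2*u + y)/(y - 4)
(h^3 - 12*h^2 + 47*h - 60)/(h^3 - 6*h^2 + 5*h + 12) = (h - 5)/(h + 1)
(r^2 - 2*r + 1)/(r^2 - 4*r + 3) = (r - 1)/(r - 3)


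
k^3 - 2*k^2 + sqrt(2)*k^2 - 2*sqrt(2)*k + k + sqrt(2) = (k - 1)^2*(k + sqrt(2))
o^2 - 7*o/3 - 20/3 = (o - 4)*(o + 5/3)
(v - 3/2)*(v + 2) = v^2 + v/2 - 3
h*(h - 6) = h^2 - 6*h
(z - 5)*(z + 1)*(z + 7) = z^3 + 3*z^2 - 33*z - 35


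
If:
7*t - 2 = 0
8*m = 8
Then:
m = 1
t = 2/7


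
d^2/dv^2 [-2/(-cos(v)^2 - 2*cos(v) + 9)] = (-8*sin(v)^4 + 84*sin(v)^2 - 21*cos(v) - 3*cos(3*v) - 24)/(-sin(v)^2 + 2*cos(v) - 8)^3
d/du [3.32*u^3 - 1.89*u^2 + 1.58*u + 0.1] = 9.96*u^2 - 3.78*u + 1.58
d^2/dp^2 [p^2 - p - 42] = 2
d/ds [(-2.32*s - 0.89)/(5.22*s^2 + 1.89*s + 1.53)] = (12.1104*s^2 + 9.2916*s - 1.8675)/(27.2484*s^4 + 19.7316*s^3 + 19.5453*s^2 + 5.7834*s + 2.3409)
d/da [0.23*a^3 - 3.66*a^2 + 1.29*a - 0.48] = 0.69*a^2 - 7.32*a + 1.29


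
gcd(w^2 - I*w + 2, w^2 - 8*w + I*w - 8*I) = w + I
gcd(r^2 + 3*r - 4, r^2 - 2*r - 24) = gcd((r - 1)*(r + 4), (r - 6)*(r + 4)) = r + 4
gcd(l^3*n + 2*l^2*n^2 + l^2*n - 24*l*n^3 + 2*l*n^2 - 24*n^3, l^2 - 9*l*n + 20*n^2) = l - 4*n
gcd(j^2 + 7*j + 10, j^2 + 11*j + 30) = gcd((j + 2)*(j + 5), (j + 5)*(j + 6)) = j + 5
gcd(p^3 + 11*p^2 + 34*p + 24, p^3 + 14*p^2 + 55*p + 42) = p^2 + 7*p + 6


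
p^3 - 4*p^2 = p^2*(p - 4)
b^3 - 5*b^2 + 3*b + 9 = (b - 3)^2*(b + 1)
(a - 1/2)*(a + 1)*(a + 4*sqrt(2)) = a^3 + a^2/2 + 4*sqrt(2)*a^2 - a/2 + 2*sqrt(2)*a - 2*sqrt(2)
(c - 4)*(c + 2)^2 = c^3 - 12*c - 16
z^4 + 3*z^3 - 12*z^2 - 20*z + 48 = (z - 2)^2*(z + 3)*(z + 4)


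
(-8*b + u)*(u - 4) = -8*b*u + 32*b + u^2 - 4*u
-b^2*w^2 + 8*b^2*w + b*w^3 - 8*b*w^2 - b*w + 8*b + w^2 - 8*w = (-b + w)*(w - 8)*(b*w + 1)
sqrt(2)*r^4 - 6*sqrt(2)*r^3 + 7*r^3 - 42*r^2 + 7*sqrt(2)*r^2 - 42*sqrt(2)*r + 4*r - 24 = (r - 6)*(r + sqrt(2))*(r + 2*sqrt(2))*(sqrt(2)*r + 1)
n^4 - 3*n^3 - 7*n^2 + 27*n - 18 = (n - 3)*(n - 2)*(n - 1)*(n + 3)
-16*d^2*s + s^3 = s*(-4*d + s)*(4*d + s)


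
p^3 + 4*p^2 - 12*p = p*(p - 2)*(p + 6)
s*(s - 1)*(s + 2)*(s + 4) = s^4 + 5*s^3 + 2*s^2 - 8*s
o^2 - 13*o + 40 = (o - 8)*(o - 5)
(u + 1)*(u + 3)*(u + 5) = u^3 + 9*u^2 + 23*u + 15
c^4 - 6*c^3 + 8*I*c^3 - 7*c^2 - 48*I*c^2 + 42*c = c*(c - 6)*(c + I)*(c + 7*I)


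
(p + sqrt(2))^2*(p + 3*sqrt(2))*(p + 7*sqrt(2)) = p^4 + 12*sqrt(2)*p^3 + 84*p^2 + 104*sqrt(2)*p + 84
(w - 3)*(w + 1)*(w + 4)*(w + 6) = w^4 + 8*w^3 + w^2 - 78*w - 72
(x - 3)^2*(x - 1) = x^3 - 7*x^2 + 15*x - 9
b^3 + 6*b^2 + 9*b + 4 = (b + 1)^2*(b + 4)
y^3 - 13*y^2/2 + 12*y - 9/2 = (y - 3)^2*(y - 1/2)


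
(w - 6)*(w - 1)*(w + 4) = w^3 - 3*w^2 - 22*w + 24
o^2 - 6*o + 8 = (o - 4)*(o - 2)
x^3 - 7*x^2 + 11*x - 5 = (x - 5)*(x - 1)^2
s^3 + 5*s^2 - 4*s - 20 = (s - 2)*(s + 2)*(s + 5)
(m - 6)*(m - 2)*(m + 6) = m^3 - 2*m^2 - 36*m + 72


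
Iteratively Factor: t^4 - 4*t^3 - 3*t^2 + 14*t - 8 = (t - 4)*(t^3 - 3*t + 2) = (t - 4)*(t - 1)*(t^2 + t - 2) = (t - 4)*(t - 1)^2*(t + 2)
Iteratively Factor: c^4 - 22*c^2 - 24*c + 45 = (c + 3)*(c^3 - 3*c^2 - 13*c + 15) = (c - 1)*(c + 3)*(c^2 - 2*c - 15) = (c - 1)*(c + 3)^2*(c - 5)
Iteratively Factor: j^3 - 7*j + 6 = (j + 3)*(j^2 - 3*j + 2) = (j - 2)*(j + 3)*(j - 1)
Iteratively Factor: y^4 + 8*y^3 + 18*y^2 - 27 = (y + 3)*(y^3 + 5*y^2 + 3*y - 9) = (y - 1)*(y + 3)*(y^2 + 6*y + 9) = (y - 1)*(y + 3)^2*(y + 3)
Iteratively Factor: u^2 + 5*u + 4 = (u + 1)*(u + 4)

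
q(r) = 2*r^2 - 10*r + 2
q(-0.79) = 11.15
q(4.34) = -3.73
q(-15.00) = 602.00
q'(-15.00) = -70.00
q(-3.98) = 73.48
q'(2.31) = -0.76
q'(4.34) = 7.36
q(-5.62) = 121.37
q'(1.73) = -3.08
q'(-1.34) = -15.36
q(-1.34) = 18.99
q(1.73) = -9.31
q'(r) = 4*r - 10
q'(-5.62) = -32.48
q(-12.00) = 410.00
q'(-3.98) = -25.92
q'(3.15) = 2.60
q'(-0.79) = -13.16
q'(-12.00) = -58.00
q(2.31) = -10.43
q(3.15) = -9.66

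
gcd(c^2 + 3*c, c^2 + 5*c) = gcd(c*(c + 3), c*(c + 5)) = c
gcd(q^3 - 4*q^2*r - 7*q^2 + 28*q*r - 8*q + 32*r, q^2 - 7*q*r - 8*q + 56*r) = q - 8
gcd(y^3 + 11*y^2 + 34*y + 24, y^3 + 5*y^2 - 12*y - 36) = y + 6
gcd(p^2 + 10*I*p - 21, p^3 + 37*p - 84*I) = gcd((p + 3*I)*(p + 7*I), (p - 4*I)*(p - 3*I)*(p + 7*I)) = p + 7*I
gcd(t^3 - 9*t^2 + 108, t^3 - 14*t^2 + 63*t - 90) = t - 6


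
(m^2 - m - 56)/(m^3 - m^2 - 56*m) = 1/m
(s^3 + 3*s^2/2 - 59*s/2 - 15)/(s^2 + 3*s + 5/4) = 2*(s^2 + s - 30)/(2*s + 5)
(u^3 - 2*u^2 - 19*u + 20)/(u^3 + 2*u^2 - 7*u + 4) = (u - 5)/(u - 1)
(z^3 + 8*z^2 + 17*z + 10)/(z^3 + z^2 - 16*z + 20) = (z^2 + 3*z + 2)/(z^2 - 4*z + 4)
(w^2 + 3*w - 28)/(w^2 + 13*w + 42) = (w - 4)/(w + 6)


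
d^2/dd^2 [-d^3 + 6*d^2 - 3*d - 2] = 12 - 6*d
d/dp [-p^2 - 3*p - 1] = -2*p - 3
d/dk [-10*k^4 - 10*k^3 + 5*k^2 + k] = -40*k^3 - 30*k^2 + 10*k + 1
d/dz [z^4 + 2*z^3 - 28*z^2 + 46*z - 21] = 4*z^3 + 6*z^2 - 56*z + 46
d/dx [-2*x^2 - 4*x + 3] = -4*x - 4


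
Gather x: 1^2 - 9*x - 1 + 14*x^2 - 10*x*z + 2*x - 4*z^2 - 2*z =14*x^2 + x*(-10*z - 7) - 4*z^2 - 2*z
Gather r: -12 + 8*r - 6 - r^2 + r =-r^2 + 9*r - 18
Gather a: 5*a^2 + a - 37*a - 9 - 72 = 5*a^2 - 36*a - 81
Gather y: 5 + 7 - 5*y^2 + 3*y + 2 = -5*y^2 + 3*y + 14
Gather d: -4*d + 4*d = 0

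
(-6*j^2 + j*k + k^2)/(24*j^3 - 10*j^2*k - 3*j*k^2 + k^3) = -1/(4*j - k)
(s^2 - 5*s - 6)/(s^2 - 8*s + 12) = (s + 1)/(s - 2)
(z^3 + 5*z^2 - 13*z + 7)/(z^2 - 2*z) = (z^3 + 5*z^2 - 13*z + 7)/(z*(z - 2))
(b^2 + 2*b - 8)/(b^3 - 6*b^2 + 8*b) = (b + 4)/(b*(b - 4))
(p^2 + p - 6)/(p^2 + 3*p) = (p - 2)/p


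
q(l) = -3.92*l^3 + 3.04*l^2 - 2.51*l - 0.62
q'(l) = -11.76*l^2 + 6.08*l - 2.51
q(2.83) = -72.22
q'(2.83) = -79.49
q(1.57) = -12.24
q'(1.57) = -21.95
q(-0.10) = -0.33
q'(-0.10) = -3.24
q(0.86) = -3.02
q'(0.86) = -5.98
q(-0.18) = -0.05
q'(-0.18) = -3.99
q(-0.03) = -0.54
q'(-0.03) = -2.70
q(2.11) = -29.21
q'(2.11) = -42.04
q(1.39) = -8.76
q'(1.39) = -16.78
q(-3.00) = 140.11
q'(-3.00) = -126.59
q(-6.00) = 970.60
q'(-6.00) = -462.35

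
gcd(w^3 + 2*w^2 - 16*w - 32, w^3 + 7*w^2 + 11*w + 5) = 1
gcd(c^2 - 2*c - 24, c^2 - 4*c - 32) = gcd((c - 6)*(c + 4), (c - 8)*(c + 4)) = c + 4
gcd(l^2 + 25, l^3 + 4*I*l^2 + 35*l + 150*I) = l + 5*I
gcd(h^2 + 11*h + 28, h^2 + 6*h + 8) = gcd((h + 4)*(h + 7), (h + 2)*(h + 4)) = h + 4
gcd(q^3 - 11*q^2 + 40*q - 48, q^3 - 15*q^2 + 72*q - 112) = q^2 - 8*q + 16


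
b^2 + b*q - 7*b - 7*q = (b - 7)*(b + q)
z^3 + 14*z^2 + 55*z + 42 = (z + 1)*(z + 6)*(z + 7)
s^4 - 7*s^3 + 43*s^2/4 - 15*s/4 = s*(s - 5)*(s - 3/2)*(s - 1/2)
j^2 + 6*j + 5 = (j + 1)*(j + 5)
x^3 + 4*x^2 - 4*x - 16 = (x - 2)*(x + 2)*(x + 4)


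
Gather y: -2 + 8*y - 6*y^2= -6*y^2 + 8*y - 2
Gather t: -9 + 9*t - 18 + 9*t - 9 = 18*t - 36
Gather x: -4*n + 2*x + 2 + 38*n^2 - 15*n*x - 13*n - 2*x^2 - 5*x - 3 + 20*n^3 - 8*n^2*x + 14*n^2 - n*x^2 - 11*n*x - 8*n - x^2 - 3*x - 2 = 20*n^3 + 52*n^2 - 25*n + x^2*(-n - 3) + x*(-8*n^2 - 26*n - 6) - 3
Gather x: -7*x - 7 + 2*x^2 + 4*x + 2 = 2*x^2 - 3*x - 5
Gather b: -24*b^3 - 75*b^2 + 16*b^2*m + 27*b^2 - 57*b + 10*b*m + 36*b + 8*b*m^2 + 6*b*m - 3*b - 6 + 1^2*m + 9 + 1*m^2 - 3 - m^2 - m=-24*b^3 + b^2*(16*m - 48) + b*(8*m^2 + 16*m - 24)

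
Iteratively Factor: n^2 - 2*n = (n - 2)*(n)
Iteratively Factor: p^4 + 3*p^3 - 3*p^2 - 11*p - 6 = (p + 1)*(p^3 + 2*p^2 - 5*p - 6) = (p + 1)*(p + 3)*(p^2 - p - 2) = (p - 2)*(p + 1)*(p + 3)*(p + 1)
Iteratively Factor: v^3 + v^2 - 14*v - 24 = (v + 2)*(v^2 - v - 12) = (v - 4)*(v + 2)*(v + 3)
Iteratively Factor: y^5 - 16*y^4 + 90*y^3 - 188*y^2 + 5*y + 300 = (y - 3)*(y^4 - 13*y^3 + 51*y^2 - 35*y - 100) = (y - 5)*(y - 3)*(y^3 - 8*y^2 + 11*y + 20) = (y - 5)*(y - 4)*(y - 3)*(y^2 - 4*y - 5) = (y - 5)^2*(y - 4)*(y - 3)*(y + 1)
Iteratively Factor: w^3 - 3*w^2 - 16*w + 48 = (w - 3)*(w^2 - 16) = (w - 3)*(w + 4)*(w - 4)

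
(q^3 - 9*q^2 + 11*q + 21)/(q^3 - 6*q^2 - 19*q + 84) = (q + 1)/(q + 4)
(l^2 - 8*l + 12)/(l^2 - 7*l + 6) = (l - 2)/(l - 1)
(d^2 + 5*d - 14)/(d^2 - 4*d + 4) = (d + 7)/(d - 2)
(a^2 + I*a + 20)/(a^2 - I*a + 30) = (a - 4*I)/(a - 6*I)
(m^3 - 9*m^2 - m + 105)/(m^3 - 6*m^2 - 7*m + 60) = (m - 7)/(m - 4)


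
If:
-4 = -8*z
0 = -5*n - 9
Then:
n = -9/5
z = 1/2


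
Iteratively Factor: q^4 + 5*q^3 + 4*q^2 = (q + 1)*(q^3 + 4*q^2) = q*(q + 1)*(q^2 + 4*q) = q^2*(q + 1)*(q + 4)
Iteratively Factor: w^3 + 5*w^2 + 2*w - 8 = (w - 1)*(w^2 + 6*w + 8) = (w - 1)*(w + 4)*(w + 2)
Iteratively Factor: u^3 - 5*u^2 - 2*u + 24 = (u - 3)*(u^2 - 2*u - 8) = (u - 3)*(u + 2)*(u - 4)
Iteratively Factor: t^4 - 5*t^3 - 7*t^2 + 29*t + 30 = (t - 3)*(t^3 - 2*t^2 - 13*t - 10) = (t - 3)*(t + 1)*(t^2 - 3*t - 10) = (t - 3)*(t + 1)*(t + 2)*(t - 5)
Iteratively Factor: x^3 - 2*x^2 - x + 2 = (x - 1)*(x^2 - x - 2) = (x - 1)*(x + 1)*(x - 2)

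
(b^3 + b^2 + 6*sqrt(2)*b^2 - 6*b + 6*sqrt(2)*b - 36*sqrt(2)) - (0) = b^3 + b^2 + 6*sqrt(2)*b^2 - 6*b + 6*sqrt(2)*b - 36*sqrt(2)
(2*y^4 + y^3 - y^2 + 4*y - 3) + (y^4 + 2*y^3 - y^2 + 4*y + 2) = 3*y^4 + 3*y^3 - 2*y^2 + 8*y - 1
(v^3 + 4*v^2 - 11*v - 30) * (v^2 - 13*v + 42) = v^5 - 9*v^4 - 21*v^3 + 281*v^2 - 72*v - 1260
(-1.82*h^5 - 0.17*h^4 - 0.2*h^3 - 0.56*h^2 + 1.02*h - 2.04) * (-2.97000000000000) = 5.4054*h^5 + 0.5049*h^4 + 0.594*h^3 + 1.6632*h^2 - 3.0294*h + 6.0588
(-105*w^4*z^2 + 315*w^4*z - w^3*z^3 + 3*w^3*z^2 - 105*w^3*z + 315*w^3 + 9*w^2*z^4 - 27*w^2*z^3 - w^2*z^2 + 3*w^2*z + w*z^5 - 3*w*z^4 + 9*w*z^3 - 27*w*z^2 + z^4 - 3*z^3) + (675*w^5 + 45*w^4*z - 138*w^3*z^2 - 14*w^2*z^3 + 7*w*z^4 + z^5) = 675*w^5 - 105*w^4*z^2 + 360*w^4*z - w^3*z^3 - 135*w^3*z^2 - 105*w^3*z + 315*w^3 + 9*w^2*z^4 - 41*w^2*z^3 - w^2*z^2 + 3*w^2*z + w*z^5 + 4*w*z^4 + 9*w*z^3 - 27*w*z^2 + z^5 + z^4 - 3*z^3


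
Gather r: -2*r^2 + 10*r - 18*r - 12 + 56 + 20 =-2*r^2 - 8*r + 64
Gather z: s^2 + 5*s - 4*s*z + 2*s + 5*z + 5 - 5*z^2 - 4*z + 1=s^2 + 7*s - 5*z^2 + z*(1 - 4*s) + 6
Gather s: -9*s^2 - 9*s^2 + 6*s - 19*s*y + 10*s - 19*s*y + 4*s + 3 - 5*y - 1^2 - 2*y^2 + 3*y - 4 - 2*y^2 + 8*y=-18*s^2 + s*(20 - 38*y) - 4*y^2 + 6*y - 2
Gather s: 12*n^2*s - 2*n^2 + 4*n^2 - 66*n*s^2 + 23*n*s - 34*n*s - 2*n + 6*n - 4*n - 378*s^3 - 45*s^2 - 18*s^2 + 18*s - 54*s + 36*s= 2*n^2 - 378*s^3 + s^2*(-66*n - 63) + s*(12*n^2 - 11*n)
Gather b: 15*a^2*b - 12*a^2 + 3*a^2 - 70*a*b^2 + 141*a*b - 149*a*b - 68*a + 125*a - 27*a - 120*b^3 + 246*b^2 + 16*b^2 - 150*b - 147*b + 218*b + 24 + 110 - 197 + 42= -9*a^2 + 30*a - 120*b^3 + b^2*(262 - 70*a) + b*(15*a^2 - 8*a - 79) - 21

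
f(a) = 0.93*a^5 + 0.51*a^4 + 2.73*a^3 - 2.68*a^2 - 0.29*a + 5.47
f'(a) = 4.65*a^4 + 2.04*a^3 + 8.19*a^2 - 5.36*a - 0.29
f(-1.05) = -0.91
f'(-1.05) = 17.66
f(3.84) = 1006.81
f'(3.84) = 1226.47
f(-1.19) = -3.78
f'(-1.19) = 23.57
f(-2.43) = -109.84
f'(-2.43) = 193.96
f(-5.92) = -6788.99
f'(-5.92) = 5606.59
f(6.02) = 8525.03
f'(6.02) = 6816.47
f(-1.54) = -15.60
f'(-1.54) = 46.09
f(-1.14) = -2.66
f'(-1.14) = 21.30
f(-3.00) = -276.17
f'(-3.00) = 411.07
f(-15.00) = -690206.93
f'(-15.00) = 230444.11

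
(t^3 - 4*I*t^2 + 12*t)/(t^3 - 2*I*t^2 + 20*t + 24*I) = t/(t + 2*I)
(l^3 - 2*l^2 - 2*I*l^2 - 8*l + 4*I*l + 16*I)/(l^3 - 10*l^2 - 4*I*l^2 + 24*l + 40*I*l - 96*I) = (l^2 + l*(2 - 2*I) - 4*I)/(l^2 + l*(-6 - 4*I) + 24*I)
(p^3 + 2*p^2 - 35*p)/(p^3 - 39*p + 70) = p/(p - 2)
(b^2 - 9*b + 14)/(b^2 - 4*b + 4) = (b - 7)/(b - 2)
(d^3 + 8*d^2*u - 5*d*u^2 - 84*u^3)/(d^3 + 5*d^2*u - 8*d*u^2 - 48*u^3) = (d + 7*u)/(d + 4*u)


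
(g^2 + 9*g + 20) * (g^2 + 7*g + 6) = g^4 + 16*g^3 + 89*g^2 + 194*g + 120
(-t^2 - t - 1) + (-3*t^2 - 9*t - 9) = -4*t^2 - 10*t - 10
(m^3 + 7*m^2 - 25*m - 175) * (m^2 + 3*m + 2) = m^5 + 10*m^4 - 2*m^3 - 236*m^2 - 575*m - 350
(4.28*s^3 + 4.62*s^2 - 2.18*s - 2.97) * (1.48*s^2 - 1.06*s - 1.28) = 6.3344*s^5 + 2.3008*s^4 - 13.602*s^3 - 7.9984*s^2 + 5.9386*s + 3.8016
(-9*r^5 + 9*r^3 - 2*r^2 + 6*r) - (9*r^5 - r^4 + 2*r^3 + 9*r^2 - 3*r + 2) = -18*r^5 + r^4 + 7*r^3 - 11*r^2 + 9*r - 2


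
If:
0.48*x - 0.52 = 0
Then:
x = 1.08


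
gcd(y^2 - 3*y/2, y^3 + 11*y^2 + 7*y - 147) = 1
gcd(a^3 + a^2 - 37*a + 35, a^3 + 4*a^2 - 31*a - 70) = a^2 + 2*a - 35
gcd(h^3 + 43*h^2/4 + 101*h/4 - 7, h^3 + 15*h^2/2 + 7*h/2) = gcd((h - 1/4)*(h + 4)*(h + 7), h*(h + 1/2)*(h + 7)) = h + 7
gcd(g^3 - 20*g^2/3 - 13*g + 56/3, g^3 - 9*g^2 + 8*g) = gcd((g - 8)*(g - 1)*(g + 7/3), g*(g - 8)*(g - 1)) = g^2 - 9*g + 8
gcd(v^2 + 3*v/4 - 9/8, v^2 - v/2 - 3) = v + 3/2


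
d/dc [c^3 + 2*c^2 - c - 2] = 3*c^2 + 4*c - 1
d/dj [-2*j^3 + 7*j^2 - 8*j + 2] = -6*j^2 + 14*j - 8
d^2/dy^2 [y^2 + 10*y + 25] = 2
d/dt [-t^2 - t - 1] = -2*t - 1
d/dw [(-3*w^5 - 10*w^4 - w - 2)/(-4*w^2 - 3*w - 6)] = 4*w*(9*w^5 + 29*w^4 + 45*w^3 + 60*w^2 - w - 4)/(16*w^4 + 24*w^3 + 57*w^2 + 36*w + 36)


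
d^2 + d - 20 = (d - 4)*(d + 5)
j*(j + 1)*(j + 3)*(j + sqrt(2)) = j^4 + sqrt(2)*j^3 + 4*j^3 + 3*j^2 + 4*sqrt(2)*j^2 + 3*sqrt(2)*j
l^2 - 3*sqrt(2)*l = l*(l - 3*sqrt(2))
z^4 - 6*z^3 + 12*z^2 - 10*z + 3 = (z - 3)*(z - 1)^3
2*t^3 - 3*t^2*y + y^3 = (-t + y)^2*(2*t + y)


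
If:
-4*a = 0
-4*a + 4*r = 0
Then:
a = 0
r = 0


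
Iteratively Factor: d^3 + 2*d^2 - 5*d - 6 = (d + 1)*(d^2 + d - 6) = (d - 2)*(d + 1)*(d + 3)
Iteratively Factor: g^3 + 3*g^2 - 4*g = (g + 4)*(g^2 - g) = (g - 1)*(g + 4)*(g)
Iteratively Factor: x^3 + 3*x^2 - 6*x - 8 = (x + 1)*(x^2 + 2*x - 8) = (x + 1)*(x + 4)*(x - 2)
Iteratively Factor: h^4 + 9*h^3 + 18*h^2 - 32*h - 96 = (h + 3)*(h^3 + 6*h^2 - 32) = (h - 2)*(h + 3)*(h^2 + 8*h + 16) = (h - 2)*(h + 3)*(h + 4)*(h + 4)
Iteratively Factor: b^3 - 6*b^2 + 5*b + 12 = (b - 4)*(b^2 - 2*b - 3) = (b - 4)*(b + 1)*(b - 3)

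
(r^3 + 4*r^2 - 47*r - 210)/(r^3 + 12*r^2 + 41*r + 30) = (r - 7)/(r + 1)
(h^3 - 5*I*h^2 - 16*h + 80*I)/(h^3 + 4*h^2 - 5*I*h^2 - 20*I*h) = (h - 4)/h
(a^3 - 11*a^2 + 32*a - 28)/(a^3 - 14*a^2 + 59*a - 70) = (a - 2)/(a - 5)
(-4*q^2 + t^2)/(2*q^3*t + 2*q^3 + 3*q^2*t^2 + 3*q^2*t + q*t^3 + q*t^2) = (-2*q + t)/(q*(q*t + q + t^2 + t))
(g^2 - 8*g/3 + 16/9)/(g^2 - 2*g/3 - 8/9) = (3*g - 4)/(3*g + 2)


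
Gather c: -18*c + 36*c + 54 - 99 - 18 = 18*c - 63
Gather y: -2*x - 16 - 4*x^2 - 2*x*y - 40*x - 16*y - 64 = -4*x^2 - 42*x + y*(-2*x - 16) - 80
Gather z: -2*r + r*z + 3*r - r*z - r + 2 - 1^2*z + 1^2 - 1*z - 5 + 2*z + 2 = 0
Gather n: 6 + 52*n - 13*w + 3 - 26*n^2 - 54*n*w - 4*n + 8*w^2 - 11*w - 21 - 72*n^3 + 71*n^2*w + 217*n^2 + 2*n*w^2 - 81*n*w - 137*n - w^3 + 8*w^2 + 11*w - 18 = -72*n^3 + n^2*(71*w + 191) + n*(2*w^2 - 135*w - 89) - w^3 + 16*w^2 - 13*w - 30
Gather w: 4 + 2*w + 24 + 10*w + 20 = 12*w + 48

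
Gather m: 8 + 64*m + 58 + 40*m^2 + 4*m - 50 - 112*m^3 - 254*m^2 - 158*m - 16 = -112*m^3 - 214*m^2 - 90*m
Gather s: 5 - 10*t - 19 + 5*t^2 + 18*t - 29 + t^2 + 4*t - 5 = 6*t^2 + 12*t - 48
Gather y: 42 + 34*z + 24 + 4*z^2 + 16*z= 4*z^2 + 50*z + 66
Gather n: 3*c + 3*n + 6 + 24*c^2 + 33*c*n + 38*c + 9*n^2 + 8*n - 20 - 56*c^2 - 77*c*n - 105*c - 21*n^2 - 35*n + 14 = -32*c^2 - 64*c - 12*n^2 + n*(-44*c - 24)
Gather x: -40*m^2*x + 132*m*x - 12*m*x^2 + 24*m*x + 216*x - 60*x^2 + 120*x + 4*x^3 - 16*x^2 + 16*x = 4*x^3 + x^2*(-12*m - 76) + x*(-40*m^2 + 156*m + 352)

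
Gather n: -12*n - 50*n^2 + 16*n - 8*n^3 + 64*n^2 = -8*n^3 + 14*n^2 + 4*n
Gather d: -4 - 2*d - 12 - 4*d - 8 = -6*d - 24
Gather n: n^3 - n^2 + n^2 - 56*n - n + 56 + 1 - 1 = n^3 - 57*n + 56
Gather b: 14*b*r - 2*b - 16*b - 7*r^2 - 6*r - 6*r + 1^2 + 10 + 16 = b*(14*r - 18) - 7*r^2 - 12*r + 27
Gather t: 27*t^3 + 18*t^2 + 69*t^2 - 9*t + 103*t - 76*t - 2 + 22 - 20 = 27*t^3 + 87*t^2 + 18*t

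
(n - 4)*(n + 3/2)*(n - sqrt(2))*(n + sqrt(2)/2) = n^4 - 5*n^3/2 - sqrt(2)*n^3/2 - 7*n^2 + 5*sqrt(2)*n^2/4 + 5*n/2 + 3*sqrt(2)*n + 6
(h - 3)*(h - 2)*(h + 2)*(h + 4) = h^4 + h^3 - 16*h^2 - 4*h + 48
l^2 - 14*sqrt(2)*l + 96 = (l - 8*sqrt(2))*(l - 6*sqrt(2))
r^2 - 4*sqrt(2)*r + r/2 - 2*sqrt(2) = (r + 1/2)*(r - 4*sqrt(2))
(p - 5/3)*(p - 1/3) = p^2 - 2*p + 5/9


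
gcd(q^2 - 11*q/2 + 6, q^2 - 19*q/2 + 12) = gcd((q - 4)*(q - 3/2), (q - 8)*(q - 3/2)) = q - 3/2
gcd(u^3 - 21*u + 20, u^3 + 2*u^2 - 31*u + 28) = u^2 - 5*u + 4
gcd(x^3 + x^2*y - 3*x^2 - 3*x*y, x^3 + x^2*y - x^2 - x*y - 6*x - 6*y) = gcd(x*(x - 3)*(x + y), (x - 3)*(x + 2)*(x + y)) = x^2 + x*y - 3*x - 3*y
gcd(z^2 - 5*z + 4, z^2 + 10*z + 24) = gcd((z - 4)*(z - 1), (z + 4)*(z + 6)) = 1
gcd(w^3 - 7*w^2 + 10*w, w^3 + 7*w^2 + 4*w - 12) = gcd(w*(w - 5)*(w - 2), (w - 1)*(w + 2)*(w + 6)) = 1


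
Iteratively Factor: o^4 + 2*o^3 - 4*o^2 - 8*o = (o + 2)*(o^3 - 4*o) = (o - 2)*(o + 2)*(o^2 + 2*o) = o*(o - 2)*(o + 2)*(o + 2)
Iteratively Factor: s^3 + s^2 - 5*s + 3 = (s - 1)*(s^2 + 2*s - 3) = (s - 1)*(s + 3)*(s - 1)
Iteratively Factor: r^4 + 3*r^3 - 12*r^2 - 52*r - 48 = (r - 4)*(r^3 + 7*r^2 + 16*r + 12) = (r - 4)*(r + 2)*(r^2 + 5*r + 6) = (r - 4)*(r + 2)^2*(r + 3)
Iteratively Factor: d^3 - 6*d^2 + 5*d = (d - 1)*(d^2 - 5*d) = d*(d - 1)*(d - 5)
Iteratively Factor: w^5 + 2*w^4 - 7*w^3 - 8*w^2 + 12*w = (w + 3)*(w^4 - w^3 - 4*w^2 + 4*w) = (w + 2)*(w + 3)*(w^3 - 3*w^2 + 2*w) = (w - 1)*(w + 2)*(w + 3)*(w^2 - 2*w) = (w - 2)*(w - 1)*(w + 2)*(w + 3)*(w)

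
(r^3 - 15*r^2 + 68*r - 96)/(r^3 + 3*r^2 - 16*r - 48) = (r^2 - 11*r + 24)/(r^2 + 7*r + 12)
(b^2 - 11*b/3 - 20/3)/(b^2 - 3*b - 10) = (b + 4/3)/(b + 2)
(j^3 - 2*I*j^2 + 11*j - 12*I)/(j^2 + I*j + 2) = (j^2 - I*j + 12)/(j + 2*I)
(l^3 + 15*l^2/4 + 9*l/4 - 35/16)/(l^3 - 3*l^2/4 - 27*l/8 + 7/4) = (l + 5/2)/(l - 2)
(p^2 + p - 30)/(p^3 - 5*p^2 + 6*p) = (p^2 + p - 30)/(p*(p^2 - 5*p + 6))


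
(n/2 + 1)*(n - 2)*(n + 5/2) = n^3/2 + 5*n^2/4 - 2*n - 5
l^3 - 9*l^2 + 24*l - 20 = (l - 5)*(l - 2)^2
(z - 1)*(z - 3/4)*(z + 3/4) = z^3 - z^2 - 9*z/16 + 9/16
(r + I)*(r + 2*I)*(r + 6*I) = r^3 + 9*I*r^2 - 20*r - 12*I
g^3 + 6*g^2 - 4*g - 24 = (g - 2)*(g + 2)*(g + 6)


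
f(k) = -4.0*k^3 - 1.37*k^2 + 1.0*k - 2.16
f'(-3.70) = -153.14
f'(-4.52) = -231.78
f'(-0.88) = -5.88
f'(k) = -12.0*k^2 - 2.74*k + 1.0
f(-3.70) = 178.00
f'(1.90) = -47.53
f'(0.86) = -10.23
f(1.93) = -34.09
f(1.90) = -32.64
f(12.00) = -7099.44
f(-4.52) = 334.71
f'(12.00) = -1759.88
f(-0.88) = -1.38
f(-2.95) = 85.66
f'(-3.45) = -132.38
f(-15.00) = 13174.59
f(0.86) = -4.86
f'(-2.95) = -95.35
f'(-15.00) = -2657.90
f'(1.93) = -48.99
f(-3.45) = 142.34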